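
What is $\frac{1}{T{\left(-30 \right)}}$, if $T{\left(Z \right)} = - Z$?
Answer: $\frac{1}{30} \approx 0.033333$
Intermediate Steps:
$\frac{1}{T{\left(-30 \right)}} = \frac{1}{\left(-1\right) \left(-30\right)} = \frac{1}{30}$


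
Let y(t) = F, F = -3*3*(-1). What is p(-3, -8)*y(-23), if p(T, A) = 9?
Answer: 81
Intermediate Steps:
F = 9 (F = -9*(-1) = 9)
y(t) = 9
p(-3, -8)*y(-23) = 9*9 = 81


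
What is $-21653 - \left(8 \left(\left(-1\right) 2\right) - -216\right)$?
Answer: $-21853$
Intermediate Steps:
$-21653 - \left(8 \left(\left(-1\right) 2\right) - -216\right) = -21653 - \left(8 \left(-2\right) + 216\right) = -21653 - \left(-16 + 216\right) = -21653 - 200 = -21853$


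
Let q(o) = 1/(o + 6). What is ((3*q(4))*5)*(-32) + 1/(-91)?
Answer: -4369/91 ≈ -48.011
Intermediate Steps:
q(o) = 1/(6 + o)
((3*q(4))*5)*(-32) + 1/(-91) = ((3/(6 + 4))*5)*(-32) + 1/(-91) = ((3/10)*5)*(-32) - 1/91 = (3/2)*(-32) - 1/91 = -48 - 1/91 = -4369/91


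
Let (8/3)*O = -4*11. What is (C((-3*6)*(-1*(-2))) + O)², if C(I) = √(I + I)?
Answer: 801/4 - 198*I*√2 ≈ 200.25 - 280.01*I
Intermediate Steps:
C(I) = √2*√I (C(I) = √(2*I) = √2*√I)
O = -33/2 (O = 3*(-4*11)/8 = (3/8)*(-44) = -33/2 ≈ -16.500)
(C((-3*6)*(-1*(-2))) + O)² = (√2*√((-3*6)*(-1*(-2))) - 33/2)² = (√2*√(-18*2) - 33/2)² = (√2*√(-36) - 33/2)² = (√2*(6*I) - 33/2)² = (6*I*√2 - 33/2)² = (-33/2 + 6*I*√2)²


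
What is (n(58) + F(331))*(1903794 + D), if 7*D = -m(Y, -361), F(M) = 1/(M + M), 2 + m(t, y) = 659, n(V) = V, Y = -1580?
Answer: 511674620697/4634 ≈ 1.1042e+8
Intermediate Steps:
m(t, y) = 657 (m(t, y) = -2 + 659 = 657)
F(M) = 1/(2*M)
D = -657/7 (D = (-1*657)/7 = (⅐)*(-657) = -657/7 ≈ -93.857)
(n(58) + F(331))*(1903794 + D) = (58 + (½)/331)*(1903794 - 657/7) = (58 + (½)*(1/331))*(13325901/7) = (58 + 1/662)*(13325901/7) = (38397/662)*(13325901/7) = 511674620697/4634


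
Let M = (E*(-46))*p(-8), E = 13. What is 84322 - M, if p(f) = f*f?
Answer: 122594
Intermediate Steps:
p(f) = f**2
M = -38272 (M = (13*(-46))*(-8)**2 = -598*64 = -38272)
84322 - M = 84322 - 1*(-38272) = 84322 + 38272 = 122594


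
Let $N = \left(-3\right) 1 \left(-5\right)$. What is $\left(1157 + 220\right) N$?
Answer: $20655$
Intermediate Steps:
$N = 15$ ($N = \left(-3\right) \left(-5\right) = 15$)
$\left(1157 + 220\right) N = \left(1157 + 220\right) 15 = 1377 \cdot 15 = 20655$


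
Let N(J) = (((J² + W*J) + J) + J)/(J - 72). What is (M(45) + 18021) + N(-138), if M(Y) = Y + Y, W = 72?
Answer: 632413/35 ≈ 18069.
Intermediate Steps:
M(Y) = 2*Y
N(J) = (J² + 74*J)/(-72 + J) (N(J) = (((J² + 72*J) + J) + J)/(J - 72) = ((J² + 73*J) + J)/(-72 + J) = (J² + 74*J)/(-72 + J))
(M(45) + 18021) + N(-138) = (2*45 + 18021) - 138*(74 - 138)/(-72 - 138) = (90 + 18021) - 138*(-64)/(-210) = 18111 - 138*(-1/210)*(-64) = 18111 - 1472/35 = 632413/35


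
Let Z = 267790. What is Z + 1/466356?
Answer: 124885473241/466356 ≈ 2.6779e+5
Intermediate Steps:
Z + 1/466356 = 267790 + 1/466356 = 124885473241/466356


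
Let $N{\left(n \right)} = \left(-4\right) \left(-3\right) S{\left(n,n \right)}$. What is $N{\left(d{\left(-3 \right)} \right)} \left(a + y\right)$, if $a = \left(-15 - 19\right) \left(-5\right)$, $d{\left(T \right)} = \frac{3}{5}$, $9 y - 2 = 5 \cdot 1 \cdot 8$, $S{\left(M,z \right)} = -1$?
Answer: $-2096$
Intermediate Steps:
$y = \frac{14}{3}$ ($y = \frac{2}{9} + \frac{5 \cdot 1 \cdot 8}{9} = \frac{2}{9} + \frac{5 \cdot 8}{9} = \frac{2}{9} + \frac{1}{9} \cdot 40 = \frac{2}{9} + \frac{40}{9} = \frac{14}{3} \approx 4.6667$)
$d{\left(T \right)} = \frac{3}{5}$ ($d{\left(T \right)} = 3 \cdot \frac{1}{5} = \frac{3}{5}$)
$a = 170$ ($a = \left(-34\right) \left(-5\right) = 170$)
$N{\left(n \right)} = -12$ ($N{\left(n \right)} = \left(-4\right) \left(-3\right) \left(-1\right) = 12 \left(-1\right) = -12$)
$N{\left(d{\left(-3 \right)} \right)} \left(a + y\right) = - 12 \left(170 + \frac{14}{3}\right) = \left(-12\right) \frac{524}{3} = -2096$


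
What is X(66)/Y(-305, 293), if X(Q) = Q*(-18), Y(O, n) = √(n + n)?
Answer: -594*√586/293 ≈ -49.076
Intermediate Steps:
Y(O, n) = √2*√n (Y(O, n) = √(2*n) = √2*√n)
X(Q) = -18*Q
X(66)/Y(-305, 293) = (-18*66)/((√2*√293)) = -1188*√586/586 = -594*√586/293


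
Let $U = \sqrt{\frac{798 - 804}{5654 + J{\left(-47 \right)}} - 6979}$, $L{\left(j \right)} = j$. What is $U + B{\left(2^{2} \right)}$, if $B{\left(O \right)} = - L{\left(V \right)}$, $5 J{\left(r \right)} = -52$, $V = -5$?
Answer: $5 + \frac{i \sqrt{154363004126}}{4703} \approx 5.0 + 83.54 i$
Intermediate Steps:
$J{\left(r \right)} = - \frac{52}{5}$ ($J{\left(r \right)} = \frac{1}{5} \left(-52\right) = - \frac{52}{5}$)
$B{\left(O \right)} = 5$ ($B{\left(O \right)} = \left(-1\right) \left(-5\right) = 5$)
$U = \frac{i \sqrt{154363004126}}{4703}$ ($U = \sqrt{\frac{798 - 804}{5654 - \frac{52}{5}} - 6979} = \sqrt{\frac{798 - 804}{\frac{28218}{5}} - 6979} = \sqrt{\left(-6\right) \frac{5}{28218} - 6979} = \sqrt{- \frac{5}{4703} - 6979} = \sqrt{- \frac{32822242}{4703}} = \frac{i \sqrt{154363004126}}{4703} \approx 83.54 i$)
$U + B{\left(2^{2} \right)} = \frac{i \sqrt{154363004126}}{4703} + 5 = 5 + \frac{i \sqrt{154363004126}}{4703}$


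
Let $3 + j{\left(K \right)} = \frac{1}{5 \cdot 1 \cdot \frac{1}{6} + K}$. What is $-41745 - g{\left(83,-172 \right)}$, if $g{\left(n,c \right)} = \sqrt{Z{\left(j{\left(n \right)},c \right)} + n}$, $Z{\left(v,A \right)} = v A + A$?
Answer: $-41745 - \frac{\sqrt{107515747}}{503} \approx -41766.0$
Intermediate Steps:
$j{\left(K \right)} = -3 + \frac{1}{\frac{5}{6} + K}$ ($j{\left(K \right)} = -3 + \frac{1}{5 \cdot 1 \cdot \frac{1}{6} + K} = -3 + \frac{1}{5 \cdot \frac{1}{6} + K} = -3 + \frac{1}{\frac{5}{6} + K}$)
$Z{\left(v,A \right)} = A + A v$ ($Z{\left(v,A \right)} = A v + A = A + A v$)
$g{\left(n,c \right)} = \sqrt{n + c \left(1 + \frac{9 \left(-1 - 2 n\right)}{5 + 6 n}\right)}$ ($g{\left(n,c \right)} = \sqrt{c \left(1 + \frac{9 \left(-1 - 2 n\right)}{5 + 6 n}\right) + n} = \sqrt{n + c \left(1 + \frac{9 \left(-1 - 2 n\right)}{5 + 6 n}\right)}$)
$-41745 - g{\left(83,-172 \right)} = -41745 - \sqrt{\frac{83 \left(5 + 6 \cdot 83\right) - - 688 \left(1 + 3 \cdot 83\right)}{5 + 6 \cdot 83}} = -41745 - \sqrt{\frac{83 \left(5 + 498\right) - - 688 \left(1 + 249\right)}{5 + 498}} = -41745 - \sqrt{\frac{83 \cdot 503 - \left(-688\right) 250}{503}} = -41745 - \sqrt{\frac{41749 + 172000}{503}} = -41745 - \sqrt{\frac{1}{503} \cdot 213749} = -41745 - \sqrt{\frac{213749}{503}} = -41745 - \frac{\sqrt{107515747}}{503}$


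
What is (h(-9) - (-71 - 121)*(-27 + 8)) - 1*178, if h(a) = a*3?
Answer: -3853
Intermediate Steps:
h(a) = 3*a
(h(-9) - (-71 - 121)*(-27 + 8)) - 1*178 = (3*(-9) - (-71 - 121)*(-27 + 8)) - 1*178 = (-27 - (-192)*(-19)) - 178 = (-27 - 1*3648) - 178 = (-27 - 3648) - 178 = -3675 - 178 = -3853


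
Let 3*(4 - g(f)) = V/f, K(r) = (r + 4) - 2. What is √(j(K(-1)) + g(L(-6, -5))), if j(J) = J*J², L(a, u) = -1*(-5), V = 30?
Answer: √3 ≈ 1.7320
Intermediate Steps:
L(a, u) = 5
K(r) = 2 + r (K(r) = (4 + r) - 2 = 2 + r)
g(f) = 4 - 10/f
j(J) = J³
√(j(K(-1)) + g(L(-6, -5))) = √((2 - 1)³ + (4 - 10/5)) = √(1³ + (4 - 10*⅕)) = √(1 + (4 - 2)) = √(1 + 2) = √3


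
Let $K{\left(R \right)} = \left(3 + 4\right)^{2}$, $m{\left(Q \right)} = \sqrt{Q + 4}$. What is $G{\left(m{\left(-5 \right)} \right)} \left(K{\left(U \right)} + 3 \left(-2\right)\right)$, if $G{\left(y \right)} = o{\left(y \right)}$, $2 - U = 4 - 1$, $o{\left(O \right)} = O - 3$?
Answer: $-129 + 43 i \approx -129.0 + 43.0 i$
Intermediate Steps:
$m{\left(Q \right)} = \sqrt{4 + Q}$
$o{\left(O \right)} = -3 + O$
$U = -1$ ($U = 2 - \left(4 - 1\right) = 2 - 3 = -1$)
$G{\left(y \right)} = -3 + y$
$K{\left(R \right)} = 49$ ($K{\left(R \right)} = 7^{2} = 49$)
$G{\left(m{\left(-5 \right)} \right)} \left(K{\left(U \right)} + 3 \left(-2\right)\right) = \left(-3 + \sqrt{4 - 5}\right) \left(49 + 3 \left(-2\right)\right) = \left(-3 + \sqrt{-1}\right) \left(49 - 6\right) = \left(-3 + i\right) 43 = -129 + 43 i$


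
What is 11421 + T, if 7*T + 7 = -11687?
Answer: 68253/7 ≈ 9750.4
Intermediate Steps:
T = -11694/7 (T = -1 + (⅐)*(-11687) = -1 - 11687/7 = -11694/7 ≈ -1670.6)
11421 + T = 11421 - 11694/7 = 68253/7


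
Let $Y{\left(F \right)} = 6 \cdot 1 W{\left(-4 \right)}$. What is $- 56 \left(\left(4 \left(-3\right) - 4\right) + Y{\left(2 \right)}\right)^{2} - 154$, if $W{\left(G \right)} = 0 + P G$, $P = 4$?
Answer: $-702618$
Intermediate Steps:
$W{\left(G \right)} = 4 G$ ($W{\left(G \right)} = 0 + 4 G = 4 G$)
$Y{\left(F \right)} = -96$ ($Y{\left(F \right)} = 6 \cdot 1 \cdot 4 \left(-4\right) = 6 \left(-16\right) = -96$)
$- 56 \left(\left(4 \left(-3\right) - 4\right) + Y{\left(2 \right)}\right)^{2} - 154 = - 56 \left(\left(4 \left(-3\right) - 4\right) - 96\right)^{2} - 154 = - 56 \left(\left(-12 - 4\right) - 96\right)^{2} - 154 = - 56 \left(-16 - 96\right)^{2} - 154 = - 56 \left(-112\right)^{2} - 154 = \left(-56\right) 12544 - 154 = -702464 - 154 = -702618$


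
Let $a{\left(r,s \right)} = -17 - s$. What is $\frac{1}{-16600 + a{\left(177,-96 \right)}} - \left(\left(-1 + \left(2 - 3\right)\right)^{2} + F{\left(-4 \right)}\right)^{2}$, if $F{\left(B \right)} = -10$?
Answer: $- \frac{594757}{16521} \approx -36.0$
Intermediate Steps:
$\frac{1}{-16600 + a{\left(177,-96 \right)}} - \left(\left(-1 + \left(2 - 3\right)\right)^{2} + F{\left(-4 \right)}\right)^{2} = \frac{1}{-16600 - -79} - \left(\left(-1 + \left(2 - 3\right)\right)^{2} - 10\right)^{2} = \frac{1}{-16600 + \left(-17 + 96\right)} - \left(\left(-1 - 1\right)^{2} - 10\right)^{2} = \frac{1}{-16600 + 79} - \left(\left(-2\right)^{2} - 10\right)^{2} = \frac{1}{-16521} - \left(4 - 10\right)^{2} = - \frac{1}{16521} - \left(-6\right)^{2} = - \frac{1}{16521} - 36 = - \frac{594757}{16521}$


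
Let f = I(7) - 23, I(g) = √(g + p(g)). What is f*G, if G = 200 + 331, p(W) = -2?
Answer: -12213 + 531*√5 ≈ -11026.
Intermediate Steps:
I(g) = √(-2 + g) (I(g) = √(g - 2) = √(-2 + g))
f = -23 + √5 (f = √(-2 + 7) - 23 = √5 - 23 = -23 + √5 ≈ -20.764)
G = 531
f*G = (-23 + √5)*531 = -12213 + 531*√5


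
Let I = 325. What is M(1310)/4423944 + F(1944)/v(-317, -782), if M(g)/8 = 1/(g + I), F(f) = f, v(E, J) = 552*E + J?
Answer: -878827447577/79458848044065 ≈ -0.011060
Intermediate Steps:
v(E, J) = J + 552*E
M(g) = 8/(325 + g) (M(g) = 8/(g + 325) = 8/(325 + g))
M(1310)/4423944 + F(1944)/v(-317, -782) = (8/(325 + 1310))/4423944 + 1944/(-782 + 552*(-317)) = (8/1635)*(1/4423944) + 1944/(-782 - 174984) = (8*(1/1635))*(1/4423944) + 1944/(-175766) = (8/1635)*(1/4423944) + 1944*(-1/175766) = 1/904143555 - 972/87883 = -878827447577/79458848044065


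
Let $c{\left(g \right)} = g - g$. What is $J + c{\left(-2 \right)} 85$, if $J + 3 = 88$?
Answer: $85$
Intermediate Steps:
$J = 85$ ($J = -3 + 88 = 85$)
$c{\left(g \right)} = 0$
$J + c{\left(-2 \right)} 85 = 85 + 0 \cdot 85 = 85 + 0 = 85$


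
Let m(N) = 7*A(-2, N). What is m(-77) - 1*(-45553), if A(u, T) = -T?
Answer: 46092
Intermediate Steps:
m(N) = -7*N (m(N) = 7*(-N) = -7*N)
m(-77) - 1*(-45553) = -7*(-77) - 1*(-45553) = 539 + 45553 = 46092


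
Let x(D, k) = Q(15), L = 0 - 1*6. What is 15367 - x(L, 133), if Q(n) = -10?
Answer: 15377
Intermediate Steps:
L = -6 (L = 0 - 6 = -6)
x(D, k) = -10
15367 - x(L, 133) = 15367 - 1*(-10) = 15367 + 10 = 15377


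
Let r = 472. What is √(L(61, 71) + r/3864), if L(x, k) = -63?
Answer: I*√14668710/483 ≈ 7.9296*I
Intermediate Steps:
√(L(61, 71) + r/3864) = √(-63 + 472/3864) = √(-63 + 472*(1/3864)) = √(-63 + 59/483) = √(-30370/483) = I*√14668710/483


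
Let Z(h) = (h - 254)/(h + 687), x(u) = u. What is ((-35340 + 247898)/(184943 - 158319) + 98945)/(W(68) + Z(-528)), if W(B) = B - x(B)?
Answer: -12320275113/612352 ≈ -20120.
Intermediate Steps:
Z(h) = (-254 + h)/(687 + h)
W(B) = 0 (W(B) = B - B = 0)
((-35340 + 247898)/(184943 - 158319) + 98945)/(W(68) + Z(-528)) = ((-35340 + 247898)/(184943 - 158319) + 98945)/(0 + (-254 - 528)/(687 - 528)) = (212558/26624 + 98945)/(0 - 782/159) = (212558*(1/26624) + 98945)/(0 + (1/159)*(-782)) = (106279/13312 + 98945)/(0 - 782/159) = 1317262119/(13312*(-782/159)) = (1317262119/13312)*(-159/782) = -12320275113/612352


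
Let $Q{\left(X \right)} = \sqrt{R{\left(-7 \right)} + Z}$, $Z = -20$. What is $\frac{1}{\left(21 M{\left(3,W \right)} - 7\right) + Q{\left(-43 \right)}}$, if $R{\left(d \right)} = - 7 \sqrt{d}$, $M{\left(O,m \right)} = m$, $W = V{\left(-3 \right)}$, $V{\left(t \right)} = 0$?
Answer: $- \frac{1}{7 - \sqrt{-20 - 7 i \sqrt{7}}} \approx -0.10275 + 0.098027 i$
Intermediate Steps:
$W = 0$
$Q{\left(X \right)} = \sqrt{-20 - 7 i \sqrt{7}}$ ($Q{\left(X \right)} = \sqrt{- 7 \sqrt{-7} - 20} = \sqrt{- 7 i \sqrt{7} - 20} = \sqrt{-20 - 7 i \sqrt{7}}$)
$\frac{1}{\left(21 M{\left(3,W \right)} - 7\right) + Q{\left(-43 \right)}} = \frac{1}{\left(21 \cdot 0 - 7\right) + \sqrt{-20 - 7 i \sqrt{7}}} = \frac{1}{\left(0 - 7\right) + \sqrt{-20 - 7 i \sqrt{7}}} = \frac{1}{-7 + \sqrt{-20 - 7 i \sqrt{7}}}$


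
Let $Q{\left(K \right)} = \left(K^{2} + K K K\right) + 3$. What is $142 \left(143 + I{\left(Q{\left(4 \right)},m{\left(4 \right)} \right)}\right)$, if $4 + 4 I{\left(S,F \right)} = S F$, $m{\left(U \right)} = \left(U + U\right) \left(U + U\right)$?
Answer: $208740$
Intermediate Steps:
$Q{\left(K \right)} = 3 + K^{2} + K^{3}$ ($Q{\left(K \right)} = \left(K^{2} + K^{2} K\right) + 3 = \left(K^{2} + K^{3}\right) + 3 = 3 + K^{2} + K^{3}$)
$m{\left(U \right)} = 4 U^{2}$ ($m{\left(U \right)} = 2 U 2 U = 4 U^{2}$)
$I{\left(S,F \right)} = -1 + \frac{F S}{4}$ ($I{\left(S,F \right)} = -1 + \frac{S F}{4} = -1 + \frac{F S}{4}$)
$142 \left(143 + I{\left(Q{\left(4 \right)},m{\left(4 \right)} \right)}\right) = 142 \left(143 - \left(1 - \frac{4 \cdot 4^{2} \left(3 + 4^{2} + 4^{3}\right)}{4}\right)\right) = 142 \left(143 - \left(1 - \frac{4 \cdot 16 \left(3 + 16 + 64\right)}{4}\right)\right) = 142 \left(143 - \left(1 - 1328\right)\right) = 142 \left(143 + \left(-1 + 1328\right)\right) = 142 \left(143 + 1327\right) = 142 \cdot 1470 = 208740$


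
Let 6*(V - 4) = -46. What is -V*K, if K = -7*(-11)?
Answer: 847/3 ≈ 282.33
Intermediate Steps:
V = -11/3 (V = 4 + (⅙)*(-46) = 4 - 23/3 = -11/3 ≈ -3.6667)
K = 77
-V*K = -(-11)*77/3 = -1*(-847/3) = 847/3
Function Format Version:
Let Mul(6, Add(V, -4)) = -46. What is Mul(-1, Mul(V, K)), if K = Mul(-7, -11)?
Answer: Rational(847, 3) ≈ 282.33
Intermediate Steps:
V = Rational(-11, 3) (V = Add(4, Mul(Rational(1, 6), -46)) = Add(4, Rational(-23, 3)) = Rational(-11, 3) ≈ -3.6667)
K = 77
Mul(-1, Mul(V, K)) = Mul(-1, Mul(Rational(-11, 3), 77)) = Mul(-1, Rational(-847, 3)) = Rational(847, 3)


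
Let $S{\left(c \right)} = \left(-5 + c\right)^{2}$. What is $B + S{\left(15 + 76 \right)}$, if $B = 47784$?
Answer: $55180$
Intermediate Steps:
$B + S{\left(15 + 76 \right)} = 47784 + \left(-5 + \left(15 + 76\right)\right)^{2} = 47784 + \left(-5 + 91\right)^{2} = 47784 + 86^{2} = 47784 + 7396 = 55180$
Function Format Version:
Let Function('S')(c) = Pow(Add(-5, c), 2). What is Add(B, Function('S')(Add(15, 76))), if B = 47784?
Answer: 55180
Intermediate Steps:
Add(B, Function('S')(Add(15, 76))) = Add(47784, Pow(Add(-5, Add(15, 76)), 2)) = Add(47784, Pow(Add(-5, 91), 2)) = Add(47784, Pow(86, 2)) = Add(47784, 7396) = 55180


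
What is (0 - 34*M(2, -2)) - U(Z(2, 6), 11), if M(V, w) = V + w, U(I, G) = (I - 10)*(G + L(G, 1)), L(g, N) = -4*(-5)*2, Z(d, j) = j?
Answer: 204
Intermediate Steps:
L(g, N) = 40 (L(g, N) = 20*2 = 40)
U(I, G) = (-10 + I)*(40 + G) (U(I, G) = (I - 10)*(G + 40) = (-10 + I)*(40 + G))
(0 - 34*M(2, -2)) - U(Z(2, 6), 11) = (0 - 34*(2 - 2)) - (-400 - 10*11 + 40*6 + 11*6) = (0 - 34*0) - (-400 - 110 + 240 + 66) = (0 + 0) - 1*(-204) = 0 + 204 = 204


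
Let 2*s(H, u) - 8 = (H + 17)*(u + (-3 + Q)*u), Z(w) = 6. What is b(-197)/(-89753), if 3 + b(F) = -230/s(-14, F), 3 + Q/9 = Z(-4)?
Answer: 43841/1325382551 ≈ 3.3078e-5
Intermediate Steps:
Q = 27 (Q = -27 + 9*6 = -27 + 54 = 27)
s(H, u) = 4 + 25*u*(17 + H)/2 (s(H, u) = 4 + ((H + 17)*(u + (-3 + 27)*u))/2 = 4 + ((17 + H)*(u + 24*u))/2 = 4 + ((17 + H)*(25*u))/2 = 4 + (25*u*(17 + H))/2 = 4 + 25*u*(17 + H)/2)
b(F) = -3 - 230/(4 + 75*F/2) (b(F) = -3 - 230/(4 + 425*F/2 + (25/2)*(-14)*F) = -3 - 230/(4 + 425*F/2 - 175*F) = -3 - 230/(4 + 75*F/2))
b(-197)/(-89753) = ((-484 - 225*(-197))/(8 + 75*(-197)))/(-89753) = ((-484 + 44325)/(8 - 14775))*(-1/89753) = (43841/(-14767))*(-1/89753) = -1/14767*43841*(-1/89753) = -43841/14767*(-1/89753) = 43841/1325382551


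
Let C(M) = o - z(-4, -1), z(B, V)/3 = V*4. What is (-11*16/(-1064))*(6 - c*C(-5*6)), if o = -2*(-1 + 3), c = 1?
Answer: -44/133 ≈ -0.33083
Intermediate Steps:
z(B, V) = 12*V (z(B, V) = 3*(V*4) = 3*(4*V) = 12*V)
o = -4 (o = -2*2 = -4)
C(M) = 8 (C(M) = -4 - 12*(-1) = -4 - 1*(-12) = -4 + 12 = 8)
(-11*16/(-1064))*(6 - c*C(-5*6)) = (-11*16/(-1064))*(6 - 8) = (-176*(-1/1064))*(6 - 1*8) = 22*(6 - 8)/133 = (22/133)*(-2) = -44/133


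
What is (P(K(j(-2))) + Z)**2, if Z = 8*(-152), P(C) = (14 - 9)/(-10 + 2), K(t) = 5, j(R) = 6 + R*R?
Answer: 94731289/64 ≈ 1.4802e+6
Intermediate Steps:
j(R) = 6 + R**2
P(C) = -5/8 (P(C) = 5/(-8) = 5*(-1/8) = -5/8)
Z = -1216
(P(K(j(-2))) + Z)**2 = (-5/8 - 1216)**2 = (-9733/8)**2 = 94731289/64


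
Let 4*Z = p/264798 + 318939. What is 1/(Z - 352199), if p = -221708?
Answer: -529596/144296087797 ≈ -3.6702e-6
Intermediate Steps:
Z = 42227093807/529596 (Z = (-221708/264798 + 318939)/4 = (-221708*1/264798 + 318939)/4 = (-110854/132399 + 318939)/4 = (1/4)*(42227093807/132399) = 42227093807/529596 ≈ 79735.)
1/(Z - 352199) = 1/(42227093807/529596 - 352199) = 1/(-144296087797/529596) = -529596/144296087797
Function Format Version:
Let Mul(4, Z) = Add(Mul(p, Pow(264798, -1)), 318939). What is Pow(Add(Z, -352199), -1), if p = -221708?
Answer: Rational(-529596, 144296087797) ≈ -3.6702e-6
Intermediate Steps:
Z = Rational(42227093807, 529596) (Z = Mul(Rational(1, 4), Add(Mul(-221708, Pow(264798, -1)), 318939)) = Mul(Rational(1, 4), Add(Mul(-221708, Rational(1, 264798)), 318939)) = Mul(Rational(1, 4), Add(Rational(-110854, 132399), 318939)) = Mul(Rational(1, 4), Rational(42227093807, 132399)) = Rational(42227093807, 529596) ≈ 79735.)
Pow(Add(Z, -352199), -1) = Pow(Add(Rational(42227093807, 529596), -352199), -1) = Pow(Rational(-144296087797, 529596), -1) = Rational(-529596, 144296087797)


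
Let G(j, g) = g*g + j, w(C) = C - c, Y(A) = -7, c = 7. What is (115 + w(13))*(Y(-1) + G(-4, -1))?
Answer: -1210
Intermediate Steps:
w(C) = -7 + C (w(C) = C - 1*7 = C - 7 = -7 + C)
G(j, g) = j + g² (G(j, g) = g² + j = j + g²)
(115 + w(13))*(Y(-1) + G(-4, -1)) = (115 + (-7 + 13))*(-7 + (-4 + (-1)²)) = (115 + 6)*(-7 + (-4 + 1)) = 121*(-7 - 3) = 121*(-10) = -1210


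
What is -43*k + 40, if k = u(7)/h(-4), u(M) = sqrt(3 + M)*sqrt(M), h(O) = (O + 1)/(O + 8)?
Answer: 40 + 172*sqrt(70)/3 ≈ 519.69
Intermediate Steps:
h(O) = (1 + O)/(8 + O)
u(M) = sqrt(M)*sqrt(3 + M)
k = -4*sqrt(70)/3 (k = (sqrt(7)*sqrt(3 + 7))/(((1 - 4)/(8 - 4))) = (sqrt(7)*sqrt(10))/((-3/4)) = sqrt(70)/(((1/4)*(-3))) = sqrt(70)/(-3/4) = sqrt(70)*(-4/3) = -4*sqrt(70)/3 ≈ -11.155)
-43*k + 40 = -(-172)*sqrt(70)/3 + 40 = 172*sqrt(70)/3 + 40 = 40 + 172*sqrt(70)/3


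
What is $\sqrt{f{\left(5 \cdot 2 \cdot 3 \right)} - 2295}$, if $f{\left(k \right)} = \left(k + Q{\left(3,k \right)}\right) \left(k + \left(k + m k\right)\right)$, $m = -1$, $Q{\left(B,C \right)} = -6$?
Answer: $15 i \sqrt{7} \approx 39.686 i$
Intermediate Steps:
$f{\left(k \right)} = k \left(-6 + k\right)$ ($f{\left(k \right)} = \left(k - 6\right) \left(k + \left(k - k\right)\right) = \left(-6 + k\right) \left(k + 0\right) = \left(-6 + k\right) k = k \left(-6 + k\right)$)
$\sqrt{f{\left(5 \cdot 2 \cdot 3 \right)} - 2295} = \sqrt{5 \cdot 2 \cdot 3 \left(-6 + 5 \cdot 2 \cdot 3\right) - 2295} = \sqrt{10 \cdot 3 \left(-6 + 10 \cdot 3\right) - 2295} = \sqrt{30 \left(-6 + 30\right) - 2295} = \sqrt{30 \cdot 24 - 2295} = \sqrt{720 - 2295} = \sqrt{-1575} = 15 i \sqrt{7}$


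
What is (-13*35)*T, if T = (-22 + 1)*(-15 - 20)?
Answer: -334425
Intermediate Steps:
T = 735 (T = -21*(-35) = 735)
(-13*35)*T = -13*35*735 = -455*735 = -334425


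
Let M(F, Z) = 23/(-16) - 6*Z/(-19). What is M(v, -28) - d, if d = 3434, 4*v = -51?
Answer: -1047061/304 ≈ -3444.3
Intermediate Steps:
v = -51/4 (v = (¼)*(-51) = -51/4 ≈ -12.750)
M(F, Z) = -23/16 + 6*Z/19 (M(F, Z) = 23*(-1/16) - 6*Z*(-1/19) = -23/16 + 6*Z/19)
M(v, -28) - d = (-23/16 + (6/19)*(-28)) - 1*3434 = (-23/16 - 168/19) - 3434 = -3125/304 - 3434 = -1047061/304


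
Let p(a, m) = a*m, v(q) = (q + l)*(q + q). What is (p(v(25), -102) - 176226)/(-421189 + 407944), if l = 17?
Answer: 130142/4415 ≈ 29.477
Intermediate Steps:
v(q) = 2*q*(17 + q) (v(q) = (q + 17)*(q + q) = (17 + q)*(2*q) = 2*q*(17 + q))
(p(v(25), -102) - 176226)/(-421189 + 407944) = ((2*25*(17 + 25))*(-102) - 176226)/(-421189 + 407944) = ((2*25*42)*(-102) - 176226)/(-13245) = (2100*(-102) - 176226)*(-1/13245) = (-214200 - 176226)*(-1/13245) = -390426*(-1/13245) = 130142/4415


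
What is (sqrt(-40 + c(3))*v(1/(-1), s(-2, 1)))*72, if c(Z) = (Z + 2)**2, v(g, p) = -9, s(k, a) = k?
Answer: -648*I*sqrt(15) ≈ -2509.7*I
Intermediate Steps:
c(Z) = (2 + Z)**2
(sqrt(-40 + c(3))*v(1/(-1), s(-2, 1)))*72 = (sqrt(-40 + (2 + 3)**2)*(-9))*72 = (sqrt(-40 + 5**2)*(-9))*72 = (sqrt(-40 + 25)*(-9))*72 = (sqrt(-15)*(-9))*72 = ((I*sqrt(15))*(-9))*72 = -9*I*sqrt(15)*72 = -648*I*sqrt(15)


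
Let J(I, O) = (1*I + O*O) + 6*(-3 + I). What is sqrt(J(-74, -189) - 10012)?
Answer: 3*sqrt(2797) ≈ 158.66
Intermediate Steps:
J(I, O) = -18 + O**2 + 7*I (J(I, O) = (I + O**2) + (-18 + 6*I) = -18 + O**2 + 7*I)
sqrt(J(-74, -189) - 10012) = sqrt((-18 + (-189)**2 + 7*(-74)) - 10012) = sqrt((-18 + 35721 - 518) - 10012) = sqrt(35185 - 10012) = sqrt(25173) = 3*sqrt(2797)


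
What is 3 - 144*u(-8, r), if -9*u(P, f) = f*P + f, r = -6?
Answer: 675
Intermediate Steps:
u(P, f) = -f/9 - P*f/9 (u(P, f) = -(f*P + f)/9 = -(P*f + f)/9 = -(f + P*f)/9 = -f/9 - P*f/9)
3 - 144*u(-8, r) = 3 - (-16)*(-6)*(1 - 8) = 3 - (-16)*(-6)*(-7) = 3 - 144*(-14/3) = 3 + 672 = 675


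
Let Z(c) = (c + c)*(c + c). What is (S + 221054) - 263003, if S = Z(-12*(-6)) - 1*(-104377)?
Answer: 83164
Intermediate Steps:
Z(c) = 4*c² (Z(c) = (2*c)*(2*c) = 4*c²)
S = 125113 (S = 4*(-12*(-6))² - 1*(-104377) = 4*72² + 104377 = 4*5184 + 104377 = 20736 + 104377 = 125113)
(S + 221054) - 263003 = (125113 + 221054) - 263003 = 346167 - 263003 = 83164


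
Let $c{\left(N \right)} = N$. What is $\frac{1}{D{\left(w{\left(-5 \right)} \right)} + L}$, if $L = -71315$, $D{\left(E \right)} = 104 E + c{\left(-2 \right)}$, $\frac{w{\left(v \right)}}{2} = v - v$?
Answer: $- \frac{1}{71317} \approx -1.4022 \cdot 10^{-5}$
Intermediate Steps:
$w{\left(v \right)} = 0$ ($w{\left(v \right)} = 2 \left(v - v\right) = 2 \cdot 0 = 0$)
$D{\left(E \right)} = -2 + 104 E$ ($D{\left(E \right)} = 104 E - 2 = -2 + 104 E$)
$\frac{1}{D{\left(w{\left(-5 \right)} \right)} + L} = \frac{1}{\left(-2 + 104 \cdot 0\right) - 71315} = \frac{1}{\left(-2 + 0\right) - 71315} = \frac{1}{-2 - 71315} = \frac{1}{-71317} = - \frac{1}{71317}$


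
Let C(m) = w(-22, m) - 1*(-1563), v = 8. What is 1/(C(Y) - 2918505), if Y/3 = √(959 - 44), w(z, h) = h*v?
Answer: -486157/1418091684054 - 2*√915/709045842027 ≈ -3.4291e-7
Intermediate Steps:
w(z, h) = 8*h (w(z, h) = h*8 = 8*h)
Y = 3*√915 (Y = 3*√(959 - 44) = 3*√915 ≈ 90.747)
C(m) = 1563 + 8*m (C(m) = 8*m - 1*(-1563) = 8*m + 1563 = 1563 + 8*m)
1/(C(Y) - 2918505) = 1/((1563 + 8*(3*√915)) - 2918505) = 1/((1563 + 24*√915) - 2918505) = 1/(-2916942 + 24*√915)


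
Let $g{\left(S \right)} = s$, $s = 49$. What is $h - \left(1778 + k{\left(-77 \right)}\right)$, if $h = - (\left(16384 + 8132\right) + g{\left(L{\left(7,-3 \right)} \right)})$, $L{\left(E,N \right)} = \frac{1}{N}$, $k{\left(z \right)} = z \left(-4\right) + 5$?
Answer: $-26656$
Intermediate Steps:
$k{\left(z \right)} = 5 - 4 z$ ($k{\left(z \right)} = - 4 z + 5 = 5 - 4 z$)
$g{\left(S \right)} = 49$
$h = -24565$ ($h = - (\left(16384 + 8132\right) + 49) = - (24516 + 49) = \left(-1\right) 24565 = -24565$)
$h - \left(1778 + k{\left(-77 \right)}\right) = -24565 + \left(10337 - \left(\left(5 - -308\right) + 12115\right)\right) = -24565 + \left(10337 - \left(\left(5 + 308\right) + 12115\right)\right) = -24565 + \left(10337 - \left(313 + 12115\right)\right) = -24565 + \left(10337 - 12428\right) = -24565 - 2091 = -26656$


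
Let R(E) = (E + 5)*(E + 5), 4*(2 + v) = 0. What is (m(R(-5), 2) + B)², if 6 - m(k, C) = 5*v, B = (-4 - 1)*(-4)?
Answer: 1296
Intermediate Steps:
v = -2 (v = -2 + (¼)*0 = -2 + 0 = -2)
R(E) = (5 + E)² (R(E) = (5 + E)*(5 + E) = (5 + E)²)
B = 20 (B = -5*(-4) = 20)
m(k, C) = 16 (m(k, C) = 6 - 5*(-2) = 6 - 1*(-10) = 6 + 10 = 16)
(m(R(-5), 2) + B)² = (16 + 20)² = 36² = 1296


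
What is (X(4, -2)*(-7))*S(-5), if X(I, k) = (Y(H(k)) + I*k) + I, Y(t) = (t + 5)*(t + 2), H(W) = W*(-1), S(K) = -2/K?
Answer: -336/5 ≈ -67.200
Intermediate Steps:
H(W) = -W
Y(t) = (2 + t)*(5 + t) (Y(t) = (5 + t)*(2 + t) = (2 + t)*(5 + t))
X(I, k) = 10 + I + k² - 7*k + I*k (X(I, k) = ((10 + (-k)² + 7*(-k)) + I*k) + I = ((10 + k² - 7*k) + I*k) + I = (10 + k² - 7*k + I*k) + I = 10 + I + k² - 7*k + I*k)
(X(4, -2)*(-7))*S(-5) = ((10 + 4 + (-2)² - 7*(-2) + 4*(-2))*(-7))*(-2/(-5)) = ((10 + 4 + 4 + 14 - 8)*(-7))*(-2*(-⅕)) = (24*(-7))*(⅖) = -168*⅖ = -336/5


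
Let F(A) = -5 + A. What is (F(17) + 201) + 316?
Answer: 529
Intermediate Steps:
(F(17) + 201) + 316 = ((-5 + 17) + 201) + 316 = (12 + 201) + 316 = 213 + 316 = 529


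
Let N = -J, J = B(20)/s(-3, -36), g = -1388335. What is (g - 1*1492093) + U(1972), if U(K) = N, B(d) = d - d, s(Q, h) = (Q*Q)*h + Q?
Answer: -2880428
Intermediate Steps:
s(Q, h) = Q + h*Q² (s(Q, h) = Q²*h + Q = h*Q² + Q = Q + h*Q²)
B(d) = 0
J = 0 (J = 0/((-3*(1 - 3*(-36)))) = 0/((-3*(1 + 108))) = 0/((-3*109)) = 0/(-327) = 0*(-1/327) = 0)
N = 0 (N = -1*0 = 0)
U(K) = 0
(g - 1*1492093) + U(1972) = (-1388335 - 1*1492093) + 0 = (-1388335 - 1492093) + 0 = -2880428 + 0 = -2880428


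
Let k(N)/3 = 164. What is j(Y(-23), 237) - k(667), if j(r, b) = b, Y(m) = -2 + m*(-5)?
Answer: -255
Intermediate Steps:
Y(m) = -2 - 5*m
k(N) = 492 (k(N) = 3*164 = 492)
j(Y(-23), 237) - k(667) = 237 - 1*492 = 237 - 492 = -255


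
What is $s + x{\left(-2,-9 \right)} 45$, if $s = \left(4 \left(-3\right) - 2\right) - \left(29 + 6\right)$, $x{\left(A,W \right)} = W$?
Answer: $-454$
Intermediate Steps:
$s = -49$ ($s = \left(-12 - 2\right) - 35 = -14 - 35 = -49$)
$s + x{\left(-2,-9 \right)} 45 = -49 - 405 = -454$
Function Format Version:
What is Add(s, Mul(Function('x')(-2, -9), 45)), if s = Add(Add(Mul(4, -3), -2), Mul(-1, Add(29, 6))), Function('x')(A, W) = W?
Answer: -454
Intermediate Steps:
s = -49 (s = Add(Add(-12, -2), Mul(-1, 35)) = Add(-14, -35) = -49)
Add(s, Mul(Function('x')(-2, -9), 45)) = Add(-49, Mul(-9, 45)) = Add(-49, -405) = -454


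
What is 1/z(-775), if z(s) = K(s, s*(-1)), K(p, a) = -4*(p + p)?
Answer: 1/6200 ≈ 0.00016129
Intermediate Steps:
K(p, a) = -8*p
z(s) = -8*s
1/z(-775) = 1/(-8*(-775)) = 1/6200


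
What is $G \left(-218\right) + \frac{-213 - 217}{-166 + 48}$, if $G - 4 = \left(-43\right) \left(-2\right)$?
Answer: $- \frac{1157365}{59} \approx -19616.0$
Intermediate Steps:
$G = 90$ ($G = 4 - -86 = 4 + 86 = 90$)
$G \left(-218\right) + \frac{-213 - 217}{-166 + 48} = 90 \left(-218\right) + \frac{-213 - 217}{-166 + 48} = -19620 - \frac{430}{-118} = -19620 - - \frac{215}{59} = -19620 + \frac{215}{59} = - \frac{1157365}{59}$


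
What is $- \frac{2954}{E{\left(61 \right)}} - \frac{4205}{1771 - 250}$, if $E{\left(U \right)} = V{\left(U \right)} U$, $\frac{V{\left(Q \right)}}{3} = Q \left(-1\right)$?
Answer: $- \frac{14149127}{5659641} \approx -2.5$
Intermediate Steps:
$V{\left(Q \right)} = - 3 Q$ ($V{\left(Q \right)} = 3 Q \left(-1\right) = 3 \left(- Q\right) = - 3 Q$)
$E{\left(U \right)} = - 3 U^{2}$ ($E{\left(U \right)} = - 3 U U = - 3 U^{2}$)
$- \frac{2954}{E{\left(61 \right)}} - \frac{4205}{1771 - 250} = - \frac{2954}{\left(-3\right) 61^{2}} - \frac{4205}{1771 - 250} = - \frac{2954}{\left(-3\right) 3721} - \frac{4205}{1771 - 250} = - \frac{2954}{-11163} - \frac{4205}{1521} = \left(-2954\right) \left(- \frac{1}{11163}\right) - \frac{4205}{1521} = \frac{2954}{11163} - \frac{4205}{1521} = - \frac{14149127}{5659641}$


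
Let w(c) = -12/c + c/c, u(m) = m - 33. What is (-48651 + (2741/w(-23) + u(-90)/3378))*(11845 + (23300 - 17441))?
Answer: -16343898405804/19705 ≈ -8.2943e+8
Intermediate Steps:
u(m) = -33 + m
w(c) = 1 - 12/c (w(c) = -12/c + 1 = 1 - 12/c)
(-48651 + (2741/w(-23) + u(-90)/3378))*(11845 + (23300 - 17441)) = (-48651 + (2741/(((-12 - 23)/(-23))) + (-33 - 90)/3378))*(11845 + (23300 - 17441)) = (-48651 + (2741/((-1/23*(-35))) - 123*1/3378))*(11845 + 5859) = (-48651 + (2741/(35/23) - 41/1126))*17704 = (-48651 + (2741*(23/35) - 41/1126))*17704 = (-48651 + (63043/35 - 41/1126))*17704 = (-48651 + 70984983/39410)*17704 = -1846350927/39410*17704 = -16343898405804/19705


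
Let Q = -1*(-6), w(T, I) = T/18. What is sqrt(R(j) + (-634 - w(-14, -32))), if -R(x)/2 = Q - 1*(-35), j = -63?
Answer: I*sqrt(6437)/3 ≈ 26.744*I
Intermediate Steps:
w(T, I) = T/18 (w(T, I) = T*(1/18) = T/18)
Q = 6
R(x) = -82 (R(x) = -2*(6 - 1*(-35)) = -2*(6 + 35) = -2*41 = -82)
sqrt(R(j) + (-634 - w(-14, -32))) = sqrt(-82 + (-634 - (-14)/18)) = sqrt(-82 + (-634 - 1*(-7/9))) = sqrt(-82 + (-634 + 7/9)) = sqrt(-82 - 5699/9) = sqrt(-6437/9) = I*sqrt(6437)/3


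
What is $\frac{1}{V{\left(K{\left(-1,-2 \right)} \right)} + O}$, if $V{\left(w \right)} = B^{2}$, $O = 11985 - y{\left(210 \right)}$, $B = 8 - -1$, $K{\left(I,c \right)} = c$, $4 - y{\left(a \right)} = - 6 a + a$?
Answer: $\frac{1}{11012} \approx 9.081 \cdot 10^{-5}$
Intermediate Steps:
$y{\left(a \right)} = 4 + 5 a$ ($y{\left(a \right)} = 4 - \left(- 6 a + a\right) = 4 - - 5 a = 4 + 5 a$)
$B = 9$ ($B = 8 + 1 = 9$)
$O = 10931$ ($O = 11985 - \left(4 + 5 \cdot 210\right) = 11985 - \left(4 + 1050\right) = 11985 - 1054 = 10931$)
$V{\left(w \right)} = 81$ ($V{\left(w \right)} = 9^{2} = 81$)
$\frac{1}{V{\left(K{\left(-1,-2 \right)} \right)} + O} = \frac{1}{81 + 10931} = \frac{1}{11012}$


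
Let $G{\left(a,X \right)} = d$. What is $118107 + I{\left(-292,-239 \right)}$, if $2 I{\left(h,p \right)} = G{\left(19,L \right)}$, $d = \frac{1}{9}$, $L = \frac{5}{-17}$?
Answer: $\frac{2125927}{18} \approx 1.1811 \cdot 10^{5}$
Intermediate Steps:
$L = - \frac{5}{17}$ ($L = 5 \left(- \frac{1}{17}\right) = - \frac{5}{17} \approx -0.29412$)
$d = \frac{1}{9} \approx 0.11111$
$G{\left(a,X \right)} = \frac{1}{9}$
$I{\left(h,p \right)} = \frac{1}{18}$ ($I{\left(h,p \right)} = \frac{1}{2} \cdot \frac{1}{9} = \frac{1}{18}$)
$118107 + I{\left(-292,-239 \right)} = 118107 + \frac{1}{18} = \frac{2125927}{18}$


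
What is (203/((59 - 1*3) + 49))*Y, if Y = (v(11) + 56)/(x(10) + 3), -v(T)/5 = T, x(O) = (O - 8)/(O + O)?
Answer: 58/93 ≈ 0.62366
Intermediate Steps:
x(O) = (-8 + O)/(2*O) (x(O) = (-8 + O)/((2*O)) = (-8 + O)*(1/(2*O)) = (-8 + O)/(2*O))
v(T) = -5*T
Y = 10/31 (Y = (-5*11 + 56)/((½)*(-8 + 10)/10 + 3) = (-55 + 56)/((½)*(⅒)*2 + 3) = 1/(⅒ + 3) = 1/(31/10) = 1*(10/31) = 10/31 ≈ 0.32258)
(203/((59 - 1*3) + 49))*Y = (203/((59 - 1*3) + 49))*(10/31) = (203/((59 - 3) + 49))*(10/31) = (203/(56 + 49))*(10/31) = (203/105)*(10/31) = (203*(1/105))*(10/31) = (29/15)*(10/31) = 58/93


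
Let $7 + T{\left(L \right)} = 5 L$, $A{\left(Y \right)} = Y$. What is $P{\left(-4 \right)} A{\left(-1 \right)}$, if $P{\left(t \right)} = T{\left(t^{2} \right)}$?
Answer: $-73$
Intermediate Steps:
$T{\left(L \right)} = -7 + 5 L$
$P{\left(t \right)} = -7 + 5 t^{2}$
$P{\left(-4 \right)} A{\left(-1 \right)} = \left(-7 + 5 \left(-4\right)^{2}\right) \left(-1\right) = \left(-7 + 5 \cdot 16\right) \left(-1\right) = \left(-7 + 80\right) \left(-1\right) = 73 \left(-1\right) = -73$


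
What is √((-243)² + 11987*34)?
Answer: √466607 ≈ 683.09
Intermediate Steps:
√((-243)² + 11987*34) = √(59049 + 407558) = √466607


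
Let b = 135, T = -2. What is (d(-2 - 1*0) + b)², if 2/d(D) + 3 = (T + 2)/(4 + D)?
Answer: 162409/9 ≈ 18045.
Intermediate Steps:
d(D) = -⅔ (d(D) = 2/(-3 + (-2 + 2)/(4 + D)) = 2/(-3 + 0/(4 + D)) = 2/(-3 + 0) = 2/(-3) = 2*(-⅓) = -⅔)
(d(-2 - 1*0) + b)² = (-⅔ + 135)² = (403/3)² = 162409/9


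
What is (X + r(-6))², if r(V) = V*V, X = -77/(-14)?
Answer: 6889/4 ≈ 1722.3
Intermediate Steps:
X = 11/2 (X = -77*(-1/14) = 11/2 ≈ 5.5000)
r(V) = V²
(X + r(-6))² = (11/2 + (-6)²)² = (11/2 + 36)² = (83/2)² = 6889/4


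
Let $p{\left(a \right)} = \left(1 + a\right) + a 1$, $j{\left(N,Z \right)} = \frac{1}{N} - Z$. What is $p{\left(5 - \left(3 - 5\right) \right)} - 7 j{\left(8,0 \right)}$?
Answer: $\frac{113}{8} \approx 14.125$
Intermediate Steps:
$p{\left(a \right)} = 1 + 2 a$ ($p{\left(a \right)} = \left(1 + a\right) + a = 1 + 2 a$)
$p{\left(5 - \left(3 - 5\right) \right)} - 7 j{\left(8,0 \right)} = \left(1 + 2 \left(5 - \left(3 - 5\right)\right)\right) - 7 \left(\frac{1}{8} - 0\right) = \left(1 + 2 \left(5 - \left(3 - 5\right)\right)\right) - 7 \left(\frac{1}{8} + 0\right) = \left(1 + 2 \left(5 - -2\right)\right) - \frac{7}{8} = \left(1 + 2 \left(5 + 2\right)\right) - \frac{7}{8} = \left(1 + 2 \cdot 7\right) - \frac{7}{8} = \left(1 + 14\right) - \frac{7}{8} = 15 - \frac{7}{8} = \frac{113}{8}$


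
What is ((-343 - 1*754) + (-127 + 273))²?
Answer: 904401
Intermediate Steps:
((-343 - 1*754) + (-127 + 273))² = ((-343 - 754) + 146)² = (-1097 + 146)² = (-951)² = 904401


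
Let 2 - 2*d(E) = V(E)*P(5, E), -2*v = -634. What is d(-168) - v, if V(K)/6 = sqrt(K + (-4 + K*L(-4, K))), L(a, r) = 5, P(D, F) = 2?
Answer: -316 - 12*I*sqrt(253) ≈ -316.0 - 190.87*I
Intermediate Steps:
v = 317 (v = -1/2*(-634) = 317)
V(K) = 6*sqrt(-4 + 6*K) (V(K) = 6*sqrt(K + (-4 + K*5)) = 6*sqrt(K + (-4 + 5*K)) = 6*sqrt(-4 + 6*K))
d(E) = 1 - 6*sqrt(-4 + 6*E) (d(E) = 1 - 6*sqrt(-4 + 6*E)*2/2 = 1 - 6*sqrt(-4 + 6*E))
d(-168) - v = (1 - 6*sqrt(-4 + 6*(-168))) - 1*317 = (1 - 6*sqrt(-4 - 1008)) - 317 = (1 - 12*I*sqrt(253)) - 317 = -316 - 12*I*sqrt(253)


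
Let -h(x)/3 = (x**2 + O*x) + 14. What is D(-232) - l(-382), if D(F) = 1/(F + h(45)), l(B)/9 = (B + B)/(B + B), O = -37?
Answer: -12187/1354 ≈ -9.0007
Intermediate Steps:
h(x) = -42 - 3*x**2 + 111*x (h(x) = -3*((x**2 - 37*x) + 14) = -3*(14 + x**2 - 37*x) = -42 - 3*x**2 + 111*x)
l(B) = 9 (l(B) = 9*((B + B)/(B + B)) = 9*((2*B)/((2*B))) = 9*((2*B)*(1/(2*B))) = 9*1 = 9)
D(F) = 1/(-1122 + F) (D(F) = 1/(F + (-42 - 3*45**2 + 111*45)) = 1/(F + (-42 - 3*2025 + 4995)) = 1/(F + (-42 - 6075 + 4995)) = 1/(F - 1122) = 1/(-1122 + F))
D(-232) - l(-382) = 1/(-1122 - 232) - 1*9 = 1/(-1354) - 9 = -1/1354 - 9 = -12187/1354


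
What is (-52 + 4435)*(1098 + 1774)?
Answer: 12587976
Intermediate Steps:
(-52 + 4435)*(1098 + 1774) = 4383*2872 = 12587976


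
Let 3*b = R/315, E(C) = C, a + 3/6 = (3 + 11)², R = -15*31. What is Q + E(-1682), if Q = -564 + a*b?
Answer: -295117/126 ≈ -2342.2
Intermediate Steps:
R = -465
a = 391/2 (a = -½ + (3 + 11)² = -½ + 14² = -½ + 196 = 391/2 ≈ 195.50)
b = -31/63 (b = (-465/315)/3 = (-465*1/315)/3 = (⅓)*(-31/21) = -31/63 ≈ -0.49206)
Q = -83185/126 (Q = -564 + (391/2)*(-31/63) = -564 - 12121/126 = -83185/126 ≈ -660.20)
Q + E(-1682) = -83185/126 - 1682 = -295117/126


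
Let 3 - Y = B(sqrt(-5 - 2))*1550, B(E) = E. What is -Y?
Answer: -3 + 1550*I*sqrt(7) ≈ -3.0 + 4100.9*I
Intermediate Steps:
Y = 3 - 1550*I*sqrt(7) (Y = 3 - sqrt(-5 - 2)*1550 = 3 - sqrt(-7)*1550 = 3 - I*sqrt(7)*1550 = 3 - 1550*I*sqrt(7) ≈ 3.0 - 4100.9*I)
-Y = -(3 - 1550*I*sqrt(7)) = -3 + 1550*I*sqrt(7)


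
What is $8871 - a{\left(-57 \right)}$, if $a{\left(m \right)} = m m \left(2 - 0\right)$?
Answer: $2373$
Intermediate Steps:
$a{\left(m \right)} = 2 m^{2}$ ($a{\left(m \right)} = m^{2} \left(2 + 0\right) = m^{2} \cdot 2 = 2 m^{2}$)
$8871 - a{\left(-57 \right)} = 8871 - 2 \left(-57\right)^{2} = 8871 - 2 \cdot 3249 = 8871 - 6498 = 2373$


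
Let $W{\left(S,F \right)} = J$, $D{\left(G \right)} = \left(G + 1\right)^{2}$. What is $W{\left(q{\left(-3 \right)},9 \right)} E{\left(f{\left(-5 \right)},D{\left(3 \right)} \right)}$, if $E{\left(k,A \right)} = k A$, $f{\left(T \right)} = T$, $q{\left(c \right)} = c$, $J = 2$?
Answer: $-160$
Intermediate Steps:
$D{\left(G \right)} = \left(1 + G\right)^{2}$
$W{\left(S,F \right)} = 2$
$E{\left(k,A \right)} = A k$
$W{\left(q{\left(-3 \right)},9 \right)} E{\left(f{\left(-5 \right)},D{\left(3 \right)} \right)} = 2 \left(1 + 3\right)^{2} \left(-5\right) = 2 \cdot 4^{2} \left(-5\right) = 2 \cdot 16 \left(-5\right) = 2 \left(-80\right) = -160$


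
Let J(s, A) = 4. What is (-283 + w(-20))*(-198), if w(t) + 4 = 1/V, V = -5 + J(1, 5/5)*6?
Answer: 1079496/19 ≈ 56816.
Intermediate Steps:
V = 19 (V = -5 + 4*6 = -5 + 24 = 19)
w(t) = -75/19 (w(t) = -4 + 1/19 = -75/19)
(-283 + w(-20))*(-198) = (-283 - 75/19)*(-198) = -5452/19*(-198) = 1079496/19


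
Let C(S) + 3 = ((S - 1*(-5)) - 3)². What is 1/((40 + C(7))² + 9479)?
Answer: 1/23403 ≈ 4.2730e-5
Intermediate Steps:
C(S) = -3 + (2 + S)² (C(S) = -3 + ((S - 1*(-5)) - 3)² = -3 + ((S + 5) - 3)² = -3 + ((5 + S) - 3)² = -3 + (2 + S)²)
1/((40 + C(7))² + 9479) = 1/((40 + (-3 + (2 + 7)²))² + 9479) = 1/((40 + (-3 + 9²))² + 9479) = 1/((40 + (-3 + 81))² + 9479) = 1/((40 + 78)² + 9479) = 1/(118² + 9479) = 1/(13924 + 9479) = 1/23403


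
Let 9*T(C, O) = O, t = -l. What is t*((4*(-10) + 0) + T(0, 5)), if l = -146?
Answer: -51830/9 ≈ -5758.9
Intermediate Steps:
t = 146 (t = -1*(-146) = 146)
T(C, O) = O/9
t*((4*(-10) + 0) + T(0, 5)) = 146*((4*(-10) + 0) + (1/9)*5) = 146*((-40 + 0) + 5/9) = 146*(-40 + 5/9) = 146*(-355/9) = -51830/9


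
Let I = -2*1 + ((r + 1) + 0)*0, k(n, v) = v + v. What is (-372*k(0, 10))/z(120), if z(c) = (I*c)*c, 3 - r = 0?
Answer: 31/120 ≈ 0.25833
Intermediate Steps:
r = 3 (r = 3 - 1*0 = 3 + 0 = 3)
k(n, v) = 2*v
I = -2 (I = -2*1 + ((3 + 1) + 0)*0 = -2 + (4 + 0)*0 = -2 + 4*0 = -2 + 0 = -2)
z(c) = -2*c² (z(c) = (-2*c)*c = -2*c²)
(-372*k(0, 10))/z(120) = (-744*10)/((-2*120²)) = (-372*20)/((-2*14400)) = -7440/(-28800) = -7440*(-1/28800) = 31/120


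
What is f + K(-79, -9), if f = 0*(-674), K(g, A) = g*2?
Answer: -158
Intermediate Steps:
K(g, A) = 2*g
f = 0
f + K(-79, -9) = 0 + 2*(-79) = 0 - 158 = -158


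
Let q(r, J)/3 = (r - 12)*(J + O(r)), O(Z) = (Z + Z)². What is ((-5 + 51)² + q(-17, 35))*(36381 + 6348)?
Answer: -4337036229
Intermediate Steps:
O(Z) = 4*Z² (O(Z) = (2*Z)² = 4*Z²)
q(r, J) = 3*(-12 + r)*(J + 4*r²) (q(r, J) = 3*((r - 12)*(J + 4*r²)) = 3*((-12 + r)*(J + 4*r²)) = 3*(-12 + r)*(J + 4*r²))
((-5 + 51)² + q(-17, 35))*(36381 + 6348) = ((-5 + 51)² + (-144*(-17)² - 36*35 + 12*(-17)³ + 3*35*(-17)))*(36381 + 6348) = (46² + (-144*289 - 1260 + 12*(-4913) - 1785))*42729 = (2116 + (-41616 - 1260 - 58956 - 1785))*42729 = (2116 - 103617)*42729 = -101501*42729 = -4337036229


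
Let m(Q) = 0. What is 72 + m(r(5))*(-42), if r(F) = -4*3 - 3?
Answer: 72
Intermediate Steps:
r(F) = -15 (r(F) = -12 - 3 = -15)
72 + m(r(5))*(-42) = 72 + 0*(-42) = 72 + 0 = 72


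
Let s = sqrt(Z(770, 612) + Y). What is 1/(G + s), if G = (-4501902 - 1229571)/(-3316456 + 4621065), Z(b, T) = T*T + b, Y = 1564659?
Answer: 7477331259057/3301810203281032484 + 1702004642881*sqrt(1939973)/3301810203281032484 ≈ 0.00072023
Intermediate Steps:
Z(b, T) = b + T**2 (Z(b, T) = T**2 + b = b + T**2)
G = -5731473/1304609 ≈ -4.3932
s = sqrt(1939973) (s = sqrt((770 + 612**2) + 1564659) = sqrt((770 + 374544) + 1564659) = sqrt(375314 + 1564659) = sqrt(1939973) ≈ 1392.8)
1/(G + s) = 1/(-5731473/1304609 + sqrt(1939973))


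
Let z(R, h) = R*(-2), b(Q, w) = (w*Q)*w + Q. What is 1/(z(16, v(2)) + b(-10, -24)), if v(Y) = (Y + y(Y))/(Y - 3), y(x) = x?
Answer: -1/5802 ≈ -0.00017235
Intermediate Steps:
b(Q, w) = Q + Q*w² (b(Q, w) = (Q*w)*w + Q = Q*w² + Q = Q + Q*w²)
v(Y) = 2*Y/(-3 + Y) (v(Y) = (Y + Y)/(Y - 3) = (2*Y)/(-3 + Y) = 2*Y/(-3 + Y))
z(R, h) = -2*R
1/(z(16, v(2)) + b(-10, -24)) = 1/(-2*16 - 10*(1 + (-24)²)) = 1/(-32 - 10*(1 + 576)) = 1/(-32 - 10*577) = 1/(-32 - 5770) = 1/(-5802) = -1/5802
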